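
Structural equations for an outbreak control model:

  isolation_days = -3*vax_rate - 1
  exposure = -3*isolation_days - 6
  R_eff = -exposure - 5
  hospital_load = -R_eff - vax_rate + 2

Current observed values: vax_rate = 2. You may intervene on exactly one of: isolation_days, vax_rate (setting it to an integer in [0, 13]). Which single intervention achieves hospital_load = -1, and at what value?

Intervening on isolation_days: with other inputs at their observed values, hospital_load = -3*isolation_days - 1. Solving for -1 gives isolation_days = 0, within [0, 13].
Intervening on vax_rate: hospital_load = 8*vax_rate + 4. Reaching -1 requires vax_rate = -5/8, not an integer.

set isolation_days = 0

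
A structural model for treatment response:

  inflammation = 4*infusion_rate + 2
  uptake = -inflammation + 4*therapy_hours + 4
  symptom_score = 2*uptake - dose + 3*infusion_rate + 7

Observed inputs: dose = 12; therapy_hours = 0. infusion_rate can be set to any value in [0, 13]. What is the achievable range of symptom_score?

-66 to -1

Substituting into the uptake equation gives uptake = -4*infusion_rate + 2.
So symptom_score = -5*infusion_rate - 1.
Linear in infusion_rate, so extremes are at the endpoints: infusion_rate = 0 gives symptom_score = -1; infusion_rate = 13 gives symptom_score = -66.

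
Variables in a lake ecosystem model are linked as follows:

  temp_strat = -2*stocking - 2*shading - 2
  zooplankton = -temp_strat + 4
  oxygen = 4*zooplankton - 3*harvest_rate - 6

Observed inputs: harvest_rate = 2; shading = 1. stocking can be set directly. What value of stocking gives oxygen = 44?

stocking = 3

Substituting into the temp_strat equation gives temp_strat = -2*stocking - 4.
So zooplankton = 2*stocking + 8.
Substituting into the oxygen equation gives oxygen = 8*stocking + 20.
Solve 8*stocking + 20 = 44: stocking = (44 - 20) / 8 = 3.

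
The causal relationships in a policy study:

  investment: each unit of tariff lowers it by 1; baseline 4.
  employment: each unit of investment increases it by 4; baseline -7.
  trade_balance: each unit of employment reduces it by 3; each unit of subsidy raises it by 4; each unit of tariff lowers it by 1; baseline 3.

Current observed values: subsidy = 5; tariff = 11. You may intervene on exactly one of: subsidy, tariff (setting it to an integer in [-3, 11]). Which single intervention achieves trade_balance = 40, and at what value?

Intervening on subsidy: trade_balance = 4*subsidy + 97. Reaching 40 requires subsidy = -57/4, not an integer.
Intervening on tariff: with other inputs at their observed values, trade_balance = 11*tariff - 4. Solving for 40 gives tariff = 4, within [-3, 11].

set tariff = 4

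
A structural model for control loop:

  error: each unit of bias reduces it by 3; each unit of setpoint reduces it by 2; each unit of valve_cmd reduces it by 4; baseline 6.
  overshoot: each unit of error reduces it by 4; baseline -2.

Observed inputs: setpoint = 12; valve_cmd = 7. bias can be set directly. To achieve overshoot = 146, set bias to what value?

bias = -3

Substituting into the error equation gives error = -3*bias - 46.
Substituting into the overshoot equation gives overshoot = 12*bias + 182.
Solve 12*bias + 182 = 146: bias = (146 - 182) / 12 = -3.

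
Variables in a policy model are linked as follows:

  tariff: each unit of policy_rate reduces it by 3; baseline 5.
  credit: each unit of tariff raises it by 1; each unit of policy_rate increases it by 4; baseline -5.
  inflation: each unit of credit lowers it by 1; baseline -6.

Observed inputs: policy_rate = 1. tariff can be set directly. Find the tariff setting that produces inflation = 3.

Intervening on tariff fixes its value directly, overriding its dependence on policy_rate.
Substituting into the credit equation gives credit = tariff - 1.
Substituting into the inflation equation gives inflation = -tariff - 5.
Solve -tariff - 5 = 3: tariff = (3 + 5) / -1 = -8.

tariff = -8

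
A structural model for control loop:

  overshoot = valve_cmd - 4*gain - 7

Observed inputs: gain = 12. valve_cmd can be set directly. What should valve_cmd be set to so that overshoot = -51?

valve_cmd = 4

Substituting into the overshoot equation gives overshoot = valve_cmd - 55.
Solve valve_cmd - 55 = -51: valve_cmd = (-51 + 55) / 1 = 4.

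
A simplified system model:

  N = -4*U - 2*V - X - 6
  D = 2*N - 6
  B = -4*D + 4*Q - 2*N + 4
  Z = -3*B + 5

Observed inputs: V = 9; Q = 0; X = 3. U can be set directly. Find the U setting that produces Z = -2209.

Substituting into the N equation gives N = -4*U - 27.
Substituting into the D equation gives D = -8*U - 60.
Substituting into the B equation gives B = 40*U + 298.
Z becomes -120*U - 889.
Solve -120*U - 889 = -2209: U = (-2209 + 889) / -120 = 11.

U = 11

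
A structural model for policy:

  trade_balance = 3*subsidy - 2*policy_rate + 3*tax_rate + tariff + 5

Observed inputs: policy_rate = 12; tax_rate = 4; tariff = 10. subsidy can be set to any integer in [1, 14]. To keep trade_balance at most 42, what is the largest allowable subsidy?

subsidy = 13

Substituting into the trade_balance equation gives trade_balance = 3*subsidy + 3.
Require 3*subsidy + 3 ≤ 42, so subsidy ≤ 13.
The largest integer in [1, 14] satisfying this is 13.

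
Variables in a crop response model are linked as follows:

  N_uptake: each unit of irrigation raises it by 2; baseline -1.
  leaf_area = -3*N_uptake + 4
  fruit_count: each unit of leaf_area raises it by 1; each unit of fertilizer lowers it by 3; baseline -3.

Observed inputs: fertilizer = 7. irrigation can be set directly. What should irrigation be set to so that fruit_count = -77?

Substituting into the leaf_area equation gives leaf_area = -6*irrigation + 7.
This gives fruit_count = -6*irrigation - 17.
Solve -6*irrigation - 17 = -77: irrigation = (-77 + 17) / -6 = 10.

irrigation = 10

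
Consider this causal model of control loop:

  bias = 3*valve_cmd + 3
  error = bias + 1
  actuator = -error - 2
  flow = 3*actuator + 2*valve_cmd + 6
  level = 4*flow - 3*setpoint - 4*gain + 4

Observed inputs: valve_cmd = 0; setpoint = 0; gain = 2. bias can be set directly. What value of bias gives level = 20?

bias = -3

Intervening on bias fixes its value directly, overriding its dependence on valve_cmd.
Substituting into the actuator equation gives actuator = -bias - 3.
Substituting into the flow equation gives flow = -3*bias - 3.
Substituting into the level equation gives level = -12*bias - 16.
Solve -12*bias - 16 = 20: bias = (20 + 16) / -12 = -3.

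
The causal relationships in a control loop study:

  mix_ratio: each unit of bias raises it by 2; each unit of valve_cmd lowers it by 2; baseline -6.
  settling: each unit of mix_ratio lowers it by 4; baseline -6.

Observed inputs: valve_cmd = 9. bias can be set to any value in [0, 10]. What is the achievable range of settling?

10 to 90

Substituting into the mix_ratio equation gives mix_ratio = 2*bias - 24.
This gives settling = -8*bias + 90.
Linear in bias, so extremes are at the endpoints: bias = 0 gives settling = 90; bias = 10 gives settling = 10.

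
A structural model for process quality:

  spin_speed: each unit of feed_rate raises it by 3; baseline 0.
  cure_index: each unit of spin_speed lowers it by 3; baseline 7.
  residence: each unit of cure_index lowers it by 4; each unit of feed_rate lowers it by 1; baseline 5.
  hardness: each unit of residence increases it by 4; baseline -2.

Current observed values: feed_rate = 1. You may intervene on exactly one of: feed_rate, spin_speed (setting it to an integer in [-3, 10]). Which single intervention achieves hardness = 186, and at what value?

Intervening on feed_rate: with other inputs at their observed values, hardness = 140*feed_rate - 94. Solving for 186 gives feed_rate = 2, within [-3, 10].
Intervening on spin_speed: hardness = 48*spin_speed - 98. Reaching 186 requires spin_speed = 71/12, not an integer.

set feed_rate = 2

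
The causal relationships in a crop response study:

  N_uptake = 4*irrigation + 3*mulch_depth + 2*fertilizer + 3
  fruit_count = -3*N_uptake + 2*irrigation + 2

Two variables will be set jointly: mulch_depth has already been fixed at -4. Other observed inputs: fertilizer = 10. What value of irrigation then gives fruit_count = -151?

irrigation = 12

With mulch_depth held at -4:
Substituting into the N_uptake equation gives N_uptake = 4*irrigation + 11.
Substituting into the fruit_count equation gives fruit_count = -10*irrigation - 31.
Solve -10*irrigation - 31 = -151: irrigation = (-151 + 31) / -10 = 12.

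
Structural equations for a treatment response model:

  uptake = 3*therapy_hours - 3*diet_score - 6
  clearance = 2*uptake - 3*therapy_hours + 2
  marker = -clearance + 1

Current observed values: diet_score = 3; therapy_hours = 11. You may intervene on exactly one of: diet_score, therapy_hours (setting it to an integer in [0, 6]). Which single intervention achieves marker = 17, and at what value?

Intervening on diet_score: marker = 6*diet_score - 22. Reaching 17 requires diet_score = 13/2, not an integer.
Intervening on therapy_hours: with other inputs at their observed values, marker = -3*therapy_hours + 29. Solving for 17 gives therapy_hours = 4, within [0, 6].

set therapy_hours = 4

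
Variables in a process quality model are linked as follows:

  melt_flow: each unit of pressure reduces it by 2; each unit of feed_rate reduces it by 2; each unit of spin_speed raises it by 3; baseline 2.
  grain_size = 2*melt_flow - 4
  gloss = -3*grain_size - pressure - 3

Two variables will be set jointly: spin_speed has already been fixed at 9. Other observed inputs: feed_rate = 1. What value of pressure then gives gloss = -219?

pressure = -6

With spin_speed held at 9:
Substituting into the melt_flow equation gives melt_flow = -2*pressure + 27.
This gives grain_size = -4*pressure + 50.
Substituting into the gloss equation gives gloss = 11*pressure - 153.
Solve 11*pressure - 153 = -219: pressure = (-219 + 153) / 11 = -6.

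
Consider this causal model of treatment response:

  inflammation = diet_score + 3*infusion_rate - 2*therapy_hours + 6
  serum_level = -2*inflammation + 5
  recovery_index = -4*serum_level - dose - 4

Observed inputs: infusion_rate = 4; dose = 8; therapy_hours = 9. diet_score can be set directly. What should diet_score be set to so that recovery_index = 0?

diet_score = 4

Substituting into the inflammation equation gives inflammation = diet_score.
Substituting into the serum_level equation gives serum_level = -2*diet_score + 5.
Substituting into the recovery_index equation gives recovery_index = 8*diet_score - 32.
Solve 8*diet_score - 32 = 0: diet_score = (0 + 32) / 8 = 4.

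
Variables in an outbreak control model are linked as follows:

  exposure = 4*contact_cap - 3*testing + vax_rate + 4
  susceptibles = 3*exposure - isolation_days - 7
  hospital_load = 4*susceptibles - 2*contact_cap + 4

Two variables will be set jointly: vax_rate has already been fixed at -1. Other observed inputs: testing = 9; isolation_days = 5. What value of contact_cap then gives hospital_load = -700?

With vax_rate held at -1:
Substituting into the exposure equation gives exposure = 4*contact_cap - 24.
susceptibles becomes 12*contact_cap - 84.
Substituting into the hospital_load equation gives hospital_load = 46*contact_cap - 332.
Solve 46*contact_cap - 332 = -700: contact_cap = (-700 + 332) / 46 = -8.

contact_cap = -8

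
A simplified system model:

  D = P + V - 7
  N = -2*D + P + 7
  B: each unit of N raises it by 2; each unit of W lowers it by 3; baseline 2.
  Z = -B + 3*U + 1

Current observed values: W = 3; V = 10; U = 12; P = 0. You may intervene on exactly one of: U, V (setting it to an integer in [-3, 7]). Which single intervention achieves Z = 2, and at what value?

set V = 0

Intervening on U: Z = 3*U + 6. Reaching 2 requires U = -4/3, not an integer.
Intervening on V: with other inputs at their observed values, Z = 4*V + 2. Solving for 2 gives V = 0, within [-3, 7].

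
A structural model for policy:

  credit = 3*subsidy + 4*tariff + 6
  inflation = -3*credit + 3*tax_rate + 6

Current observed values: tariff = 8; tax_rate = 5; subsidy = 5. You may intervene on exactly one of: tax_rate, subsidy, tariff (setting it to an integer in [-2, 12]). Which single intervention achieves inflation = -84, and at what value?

Intervening on tax_rate: inflation = 3*tax_rate - 153. Reaching -84 requires tax_rate = 23, outside [-2, 12].
Intervening on subsidy: with other inputs at their observed values, inflation = -9*subsidy - 93. Solving for -84 gives subsidy = -1, within [-2, 12].
Intervening on tariff: inflation = -12*tariff - 42. Reaching -84 requires tariff = 7/2, not an integer.

set subsidy = -1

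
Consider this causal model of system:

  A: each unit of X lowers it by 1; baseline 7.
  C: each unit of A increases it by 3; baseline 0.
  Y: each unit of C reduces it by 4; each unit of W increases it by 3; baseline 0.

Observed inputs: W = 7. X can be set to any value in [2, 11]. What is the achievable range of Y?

Substituting into the C equation gives C = -3*X + 21.
This gives Y = 12*X - 63.
Linear in X, so extremes are at the endpoints: X = 2 gives Y = -39; X = 11 gives Y = 69.

-39 to 69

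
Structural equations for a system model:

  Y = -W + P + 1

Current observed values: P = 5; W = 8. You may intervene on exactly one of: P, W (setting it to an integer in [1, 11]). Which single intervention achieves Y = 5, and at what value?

Intervening on P: Y = P - 7. Reaching 5 requires P = 12, outside [1, 11].
Intervening on W: with other inputs at their observed values, Y = -W + 6. Solving for 5 gives W = 1, within [1, 11].

set W = 1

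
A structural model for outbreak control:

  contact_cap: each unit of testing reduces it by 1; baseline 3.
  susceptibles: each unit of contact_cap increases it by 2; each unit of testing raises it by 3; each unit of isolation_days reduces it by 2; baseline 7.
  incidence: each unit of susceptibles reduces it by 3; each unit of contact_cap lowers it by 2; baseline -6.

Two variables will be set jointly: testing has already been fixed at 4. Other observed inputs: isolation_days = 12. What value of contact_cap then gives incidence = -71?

With testing held at 4:
Intervening on contact_cap fixes its value directly, overriding its dependence on testing.
Substituting into the susceptibles equation gives susceptibles = 2*contact_cap - 5.
This gives incidence = -8*contact_cap + 9.
Solve -8*contact_cap + 9 = -71: contact_cap = (-71 - 9) / -8 = 10.

contact_cap = 10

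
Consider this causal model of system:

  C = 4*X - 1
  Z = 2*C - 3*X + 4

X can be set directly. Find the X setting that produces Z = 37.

X = 7

Substituting into the Z equation gives Z = 5*X + 2.
Solve 5*X + 2 = 37: X = (37 - 2) / 5 = 7.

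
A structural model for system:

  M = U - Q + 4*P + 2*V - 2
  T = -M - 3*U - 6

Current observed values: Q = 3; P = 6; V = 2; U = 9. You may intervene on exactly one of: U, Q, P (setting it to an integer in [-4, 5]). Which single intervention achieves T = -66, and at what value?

Intervening on U: T = -4*U - 29. Reaching -66 requires U = 37/4, not an integer.
Intervening on Q: with other inputs at their observed values, T = Q - 68. Solving for -66 gives Q = 2, within [-4, 5].
Intervening on P: T = -4*P - 41. Reaching -66 requires P = 25/4, not an integer.

set Q = 2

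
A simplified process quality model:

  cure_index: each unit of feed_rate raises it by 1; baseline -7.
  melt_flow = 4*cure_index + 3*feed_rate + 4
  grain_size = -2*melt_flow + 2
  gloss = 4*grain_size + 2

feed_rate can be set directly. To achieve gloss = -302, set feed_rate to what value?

feed_rate = 9

Substituting into the melt_flow equation gives melt_flow = 7*feed_rate - 24.
This gives grain_size = -14*feed_rate + 50.
Substituting into the gloss equation gives gloss = -56*feed_rate + 202.
Solve -56*feed_rate + 202 = -302: feed_rate = (-302 - 202) / -56 = 9.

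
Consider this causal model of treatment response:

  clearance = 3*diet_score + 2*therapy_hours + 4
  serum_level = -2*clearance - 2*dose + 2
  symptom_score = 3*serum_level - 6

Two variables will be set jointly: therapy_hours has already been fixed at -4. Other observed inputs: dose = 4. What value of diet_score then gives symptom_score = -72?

With therapy_hours held at -4:
Substituting into the clearance equation gives clearance = 3*diet_score - 4.
serum_level becomes -6*diet_score + 2.
Substituting into the symptom_score equation gives symptom_score = -18*diet_score.
Solve -18*diet_score = -72: diet_score = -72 / -18 = 4.

diet_score = 4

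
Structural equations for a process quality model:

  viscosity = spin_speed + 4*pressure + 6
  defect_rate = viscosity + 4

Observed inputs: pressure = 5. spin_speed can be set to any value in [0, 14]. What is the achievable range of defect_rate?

Substituting into the viscosity equation gives viscosity = spin_speed + 26.
So defect_rate = spin_speed + 30.
Linear in spin_speed, so extremes are at the endpoints: spin_speed = 0 gives defect_rate = 30; spin_speed = 14 gives defect_rate = 44.

30 to 44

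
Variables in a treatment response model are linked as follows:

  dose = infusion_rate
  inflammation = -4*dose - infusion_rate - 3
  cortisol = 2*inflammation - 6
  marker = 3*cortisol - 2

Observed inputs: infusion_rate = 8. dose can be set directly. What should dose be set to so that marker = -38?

dose = -2

Intervening on dose fixes its value directly, overriding its dependence on infusion_rate.
Substituting into the inflammation equation gives inflammation = -4*dose - 11.
This gives cortisol = -8*dose - 28.
Substituting into the marker equation gives marker = -24*dose - 86.
Solve -24*dose - 86 = -38: dose = (-38 + 86) / -24 = -2.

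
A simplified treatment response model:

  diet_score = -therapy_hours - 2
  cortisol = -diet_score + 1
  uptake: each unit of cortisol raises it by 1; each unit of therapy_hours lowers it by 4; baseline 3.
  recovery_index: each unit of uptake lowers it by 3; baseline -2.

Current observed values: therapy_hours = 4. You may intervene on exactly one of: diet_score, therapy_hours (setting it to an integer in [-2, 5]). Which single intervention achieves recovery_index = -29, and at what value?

set therapy_hours = -1

Intervening on diet_score: recovery_index = 3*diet_score + 34. Reaching -29 requires diet_score = -21, outside [-2, 5].
Intervening on therapy_hours: with other inputs at their observed values, recovery_index = 9*therapy_hours - 20. Solving for -29 gives therapy_hours = -1, within [-2, 5].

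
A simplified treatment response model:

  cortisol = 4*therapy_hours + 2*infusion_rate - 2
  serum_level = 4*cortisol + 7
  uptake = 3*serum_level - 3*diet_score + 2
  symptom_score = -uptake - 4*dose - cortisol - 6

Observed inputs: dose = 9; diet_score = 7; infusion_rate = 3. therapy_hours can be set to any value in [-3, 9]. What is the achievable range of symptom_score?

-564 to 60

Substituting into the cortisol equation gives cortisol = 4*therapy_hours + 4.
Substituting into the serum_level equation gives serum_level = 16*therapy_hours + 23.
Substituting into the uptake equation gives uptake = 48*therapy_hours + 50.
Substituting into the symptom_score equation gives symptom_score = -52*therapy_hours - 96.
Linear in therapy_hours, so extremes are at the endpoints: therapy_hours = -3 gives symptom_score = 60; therapy_hours = 9 gives symptom_score = -564.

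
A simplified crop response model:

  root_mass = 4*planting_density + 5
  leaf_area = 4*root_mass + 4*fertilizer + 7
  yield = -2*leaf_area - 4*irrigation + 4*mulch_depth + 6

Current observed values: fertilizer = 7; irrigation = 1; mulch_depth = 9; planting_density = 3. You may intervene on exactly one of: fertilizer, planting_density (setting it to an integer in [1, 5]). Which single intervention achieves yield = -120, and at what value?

set fertilizer = 1

Intervening on fertilizer: with other inputs at their observed values, yield = -8*fertilizer - 112. Solving for -120 gives fertilizer = 1, within [1, 5].
Intervening on planting_density: yield = -32*planting_density - 72. Reaching -120 requires planting_density = 3/2, not an integer.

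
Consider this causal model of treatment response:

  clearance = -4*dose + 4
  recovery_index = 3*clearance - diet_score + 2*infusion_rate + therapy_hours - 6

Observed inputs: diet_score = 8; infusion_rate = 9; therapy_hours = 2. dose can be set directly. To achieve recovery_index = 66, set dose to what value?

Substituting into the recovery_index equation gives recovery_index = -12*dose + 18.
Solve -12*dose + 18 = 66: dose = (66 - 18) / -12 = -4.

dose = -4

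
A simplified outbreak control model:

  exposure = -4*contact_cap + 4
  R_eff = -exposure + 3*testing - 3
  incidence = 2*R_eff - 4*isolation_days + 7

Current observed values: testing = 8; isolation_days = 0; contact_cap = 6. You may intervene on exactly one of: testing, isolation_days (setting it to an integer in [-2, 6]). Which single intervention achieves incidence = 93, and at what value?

Intervening on testing: incidence = 6*testing + 41. Reaching 93 requires testing = 26/3, not an integer.
Intervening on isolation_days: with other inputs at their observed values, incidence = -4*isolation_days + 89. Solving for 93 gives isolation_days = -1, within [-2, 6].

set isolation_days = -1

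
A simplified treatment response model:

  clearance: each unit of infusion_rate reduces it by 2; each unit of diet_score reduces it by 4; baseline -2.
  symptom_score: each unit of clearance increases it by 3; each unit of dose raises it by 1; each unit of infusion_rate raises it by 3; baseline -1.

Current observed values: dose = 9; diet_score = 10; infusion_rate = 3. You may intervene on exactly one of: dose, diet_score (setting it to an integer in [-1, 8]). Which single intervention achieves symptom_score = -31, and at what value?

set diet_score = 2

Intervening on dose: symptom_score = dose - 136. Reaching -31 requires dose = 105, outside [-1, 8].
Intervening on diet_score: with other inputs at their observed values, symptom_score = -12*diet_score - 7. Solving for -31 gives diet_score = 2, within [-1, 8].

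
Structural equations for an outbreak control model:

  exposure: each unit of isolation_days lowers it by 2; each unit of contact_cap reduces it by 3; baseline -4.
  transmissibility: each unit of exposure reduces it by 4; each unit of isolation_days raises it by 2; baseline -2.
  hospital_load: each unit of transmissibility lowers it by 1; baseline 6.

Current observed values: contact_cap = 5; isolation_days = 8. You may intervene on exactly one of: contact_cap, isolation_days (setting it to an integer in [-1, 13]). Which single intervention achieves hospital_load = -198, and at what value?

Intervening on contact_cap: hospital_load = -12*contact_cap - 88. Reaching -198 requires contact_cap = 55/6, not an integer.
Intervening on isolation_days: with other inputs at their observed values, hospital_load = -10*isolation_days - 68. Solving for -198 gives isolation_days = 13, within [-1, 13].

set isolation_days = 13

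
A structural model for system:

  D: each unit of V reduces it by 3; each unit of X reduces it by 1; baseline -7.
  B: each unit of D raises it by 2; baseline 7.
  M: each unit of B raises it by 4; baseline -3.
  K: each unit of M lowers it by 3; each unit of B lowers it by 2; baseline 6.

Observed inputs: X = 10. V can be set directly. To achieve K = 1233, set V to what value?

V = 10

Substituting into the D equation gives D = -3*V - 17.
Substituting into the B equation gives B = -6*V - 27.
So M = -24*V - 111.
K becomes 84*V + 393.
Solve 84*V + 393 = 1233: V = (1233 - 393) / 84 = 10.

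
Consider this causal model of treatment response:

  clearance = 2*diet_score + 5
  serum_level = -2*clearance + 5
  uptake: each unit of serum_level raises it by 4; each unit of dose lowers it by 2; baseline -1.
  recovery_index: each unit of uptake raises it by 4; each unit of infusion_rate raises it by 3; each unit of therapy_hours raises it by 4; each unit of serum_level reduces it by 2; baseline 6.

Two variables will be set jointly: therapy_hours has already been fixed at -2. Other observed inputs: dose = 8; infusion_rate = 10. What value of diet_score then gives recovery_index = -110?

diet_score = 0

With therapy_hours held at -2:
Substituting into the serum_level equation gives serum_level = -4*diet_score - 5.
So uptake = -16*diet_score - 37.
Substituting into the recovery_index equation gives recovery_index = -56*diet_score - 110.
Solve -56*diet_score - 110 = -110: diet_score = (-110 + 110) / -56 = 0.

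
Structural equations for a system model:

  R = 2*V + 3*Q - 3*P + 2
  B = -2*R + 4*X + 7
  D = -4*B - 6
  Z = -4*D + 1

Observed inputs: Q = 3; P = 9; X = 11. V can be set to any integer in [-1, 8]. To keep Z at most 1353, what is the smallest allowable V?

V = 0

Substituting into the R equation gives R = 2*V - 16.
This gives B = -4*V + 83.
Substituting into the D equation gives D = 16*V - 338.
So Z = -64*V + 1353.
Require -64*V + 1353 ≤ 1353, so V ≥ 0.
The smallest integer in [-1, 8] satisfying this is 0.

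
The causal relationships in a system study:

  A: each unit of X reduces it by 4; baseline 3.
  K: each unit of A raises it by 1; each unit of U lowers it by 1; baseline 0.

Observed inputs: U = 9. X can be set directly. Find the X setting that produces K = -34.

X = 7

Substituting into the K equation gives K = -4*X - 6.
Solve -4*X - 6 = -34: X = (-34 + 6) / -4 = 7.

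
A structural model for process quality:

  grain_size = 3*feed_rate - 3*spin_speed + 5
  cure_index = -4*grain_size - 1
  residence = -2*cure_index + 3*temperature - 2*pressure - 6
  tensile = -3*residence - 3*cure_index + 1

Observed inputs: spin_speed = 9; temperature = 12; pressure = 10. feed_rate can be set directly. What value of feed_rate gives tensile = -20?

feed_rate = 7

Substituting into the grain_size equation gives grain_size = 3*feed_rate - 22.
Substituting into the cure_index equation gives cure_index = -12*feed_rate + 87.
So residence = 24*feed_rate - 164.
tensile becomes -36*feed_rate + 232.
Solve -36*feed_rate + 232 = -20: feed_rate = (-20 - 232) / -36 = 7.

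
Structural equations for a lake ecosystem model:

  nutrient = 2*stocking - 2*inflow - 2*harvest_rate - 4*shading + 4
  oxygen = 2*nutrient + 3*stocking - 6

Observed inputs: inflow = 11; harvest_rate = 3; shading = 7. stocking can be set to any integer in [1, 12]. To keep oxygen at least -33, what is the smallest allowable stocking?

Substituting into the nutrient equation gives nutrient = 2*stocking - 52.
oxygen becomes 7*stocking - 110.
Require 7*stocking - 110 ≥ -33, so stocking ≥ 11.
The smallest integer in [1, 12] satisfying this is 11.

stocking = 11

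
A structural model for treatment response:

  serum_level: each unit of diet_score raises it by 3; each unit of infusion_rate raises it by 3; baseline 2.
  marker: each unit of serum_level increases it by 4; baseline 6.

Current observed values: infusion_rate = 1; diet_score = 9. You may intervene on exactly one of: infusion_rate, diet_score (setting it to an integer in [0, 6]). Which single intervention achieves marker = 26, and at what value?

set diet_score = 0

Intervening on infusion_rate: marker = 12*infusion_rate + 122. Reaching 26 requires infusion_rate = -8, outside [0, 6].
Intervening on diet_score: with other inputs at their observed values, marker = 12*diet_score + 26. Solving for 26 gives diet_score = 0, within [0, 6].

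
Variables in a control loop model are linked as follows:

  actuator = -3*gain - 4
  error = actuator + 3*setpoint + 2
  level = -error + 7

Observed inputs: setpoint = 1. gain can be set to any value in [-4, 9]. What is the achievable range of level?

-6 to 33

Substituting into the error equation gives error = -3*gain + 1.
level becomes 3*gain + 6.
Linear in gain, so extremes are at the endpoints: gain = -4 gives level = -6; gain = 9 gives level = 33.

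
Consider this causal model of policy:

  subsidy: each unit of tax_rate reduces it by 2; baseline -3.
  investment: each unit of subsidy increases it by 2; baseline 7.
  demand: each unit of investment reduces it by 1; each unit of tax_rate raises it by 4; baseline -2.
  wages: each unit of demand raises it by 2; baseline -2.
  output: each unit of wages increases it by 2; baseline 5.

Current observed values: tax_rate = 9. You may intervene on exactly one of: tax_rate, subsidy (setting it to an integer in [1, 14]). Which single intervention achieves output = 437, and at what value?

set tax_rate = 14

Intervening on tax_rate: with other inputs at their observed values, output = 32*tax_rate - 11. Solving for 437 gives tax_rate = 14, within [1, 14].
Intervening on subsidy: output = -8*subsidy + 109. Reaching 437 requires subsidy = -41, outside [1, 14].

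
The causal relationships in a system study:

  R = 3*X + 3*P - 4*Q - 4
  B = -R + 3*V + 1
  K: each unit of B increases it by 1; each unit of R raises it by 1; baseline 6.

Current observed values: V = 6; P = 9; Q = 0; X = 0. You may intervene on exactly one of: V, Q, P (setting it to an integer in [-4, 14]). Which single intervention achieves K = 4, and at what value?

set V = -1

Intervening on V: with other inputs at their observed values, K = 3*V + 7. Solving for 4 gives V = -1, within [-4, 14].
Intervening on Q: the paths from Q to K cancel (net effect zero), leaving K = 25; 4 is unreachable this way.
Intervening on P: the paths from P to K cancel (net effect zero), leaving K = 25; 4 is unreachable this way.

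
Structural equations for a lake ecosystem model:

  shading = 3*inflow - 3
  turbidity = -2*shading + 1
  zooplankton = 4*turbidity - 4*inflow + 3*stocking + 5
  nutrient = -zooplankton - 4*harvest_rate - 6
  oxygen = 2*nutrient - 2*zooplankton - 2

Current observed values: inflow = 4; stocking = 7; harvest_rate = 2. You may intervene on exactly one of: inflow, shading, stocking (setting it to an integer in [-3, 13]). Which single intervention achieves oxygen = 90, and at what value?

set inflow = 3

Intervening on inflow: with other inputs at their observed values, oxygen = 112*inflow - 246. Solving for 90 gives inflow = 3, within [-3, 13].
Intervening on shading: oxygen = 32*shading - 86. Reaching 90 requires shading = 11/2, not an integer.
Intervening on stocking: oxygen = -12*stocking + 286. Reaching 90 requires stocking = 49/3, not an integer.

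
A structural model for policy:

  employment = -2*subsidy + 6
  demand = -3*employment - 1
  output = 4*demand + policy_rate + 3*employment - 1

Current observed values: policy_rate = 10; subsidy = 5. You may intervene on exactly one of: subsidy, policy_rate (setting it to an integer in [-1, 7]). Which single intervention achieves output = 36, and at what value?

Intervening on subsidy: output = 18*subsidy - 49. Reaching 36 requires subsidy = 85/18, not an integer.
Intervening on policy_rate: with other inputs at their observed values, output = policy_rate + 31. Solving for 36 gives policy_rate = 5, within [-1, 7].

set policy_rate = 5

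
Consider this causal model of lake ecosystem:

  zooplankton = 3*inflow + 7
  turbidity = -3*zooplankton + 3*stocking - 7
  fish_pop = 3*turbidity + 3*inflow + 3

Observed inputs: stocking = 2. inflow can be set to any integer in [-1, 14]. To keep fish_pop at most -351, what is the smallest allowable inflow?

Substituting into the turbidity equation gives turbidity = -9*inflow - 22.
Substituting into the fish_pop equation gives fish_pop = -24*inflow - 63.
Require -24*inflow - 63 ≤ -351, so inflow ≥ 12.
The smallest integer in [-1, 14] satisfying this is 12.

inflow = 12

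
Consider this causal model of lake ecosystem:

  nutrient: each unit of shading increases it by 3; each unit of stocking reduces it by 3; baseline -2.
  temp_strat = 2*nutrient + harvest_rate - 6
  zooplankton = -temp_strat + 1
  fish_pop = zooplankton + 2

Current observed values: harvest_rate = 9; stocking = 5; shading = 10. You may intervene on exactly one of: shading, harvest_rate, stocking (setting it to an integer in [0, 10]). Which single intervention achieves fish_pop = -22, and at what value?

set harvest_rate = 5

Intervening on shading: fish_pop = -6*shading + 34. Reaching -22 requires shading = 28/3, not an integer.
Intervening on harvest_rate: with other inputs at their observed values, fish_pop = -harvest_rate - 17. Solving for -22 gives harvest_rate = 5, within [0, 10].
Intervening on stocking: fish_pop = 6*stocking - 56. Reaching -22 requires stocking = 17/3, not an integer.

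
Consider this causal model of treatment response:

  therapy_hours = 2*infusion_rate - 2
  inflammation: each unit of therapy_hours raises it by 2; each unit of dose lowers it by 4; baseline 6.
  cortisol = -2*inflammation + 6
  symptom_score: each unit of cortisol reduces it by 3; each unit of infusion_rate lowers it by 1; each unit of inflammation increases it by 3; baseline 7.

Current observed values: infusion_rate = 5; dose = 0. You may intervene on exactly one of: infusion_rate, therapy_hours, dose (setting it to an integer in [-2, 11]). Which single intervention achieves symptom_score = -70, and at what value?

Intervening on infusion_rate: symptom_score = 35*infusion_rate + 7. Reaching -70 requires infusion_rate = -11/5, not an integer.
Intervening on therapy_hours: symptom_score = 18*therapy_hours + 38. Reaching -70 requires therapy_hours = -6, outside [-2, 11].
Intervening on dose: with other inputs at their observed values, symptom_score = -36*dose + 182. Solving for -70 gives dose = 7, within [-2, 11].

set dose = 7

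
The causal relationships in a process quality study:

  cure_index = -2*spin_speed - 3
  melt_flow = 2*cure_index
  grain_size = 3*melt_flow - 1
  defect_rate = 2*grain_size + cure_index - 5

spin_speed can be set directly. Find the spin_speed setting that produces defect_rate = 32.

spin_speed = -3

Substituting into the melt_flow equation gives melt_flow = -4*spin_speed - 6.
Substituting into the grain_size equation gives grain_size = -12*spin_speed - 19.
This gives defect_rate = -26*spin_speed - 46.
Solve -26*spin_speed - 46 = 32: spin_speed = (32 + 46) / -26 = -3.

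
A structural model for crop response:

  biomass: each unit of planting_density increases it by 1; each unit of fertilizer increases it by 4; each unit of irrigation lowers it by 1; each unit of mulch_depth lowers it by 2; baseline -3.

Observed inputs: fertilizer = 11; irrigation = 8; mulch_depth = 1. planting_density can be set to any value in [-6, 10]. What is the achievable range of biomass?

25 to 41

Substituting into the biomass equation gives biomass = planting_density + 31.
Linear in planting_density, so extremes are at the endpoints: planting_density = -6 gives biomass = 25; planting_density = 10 gives biomass = 41.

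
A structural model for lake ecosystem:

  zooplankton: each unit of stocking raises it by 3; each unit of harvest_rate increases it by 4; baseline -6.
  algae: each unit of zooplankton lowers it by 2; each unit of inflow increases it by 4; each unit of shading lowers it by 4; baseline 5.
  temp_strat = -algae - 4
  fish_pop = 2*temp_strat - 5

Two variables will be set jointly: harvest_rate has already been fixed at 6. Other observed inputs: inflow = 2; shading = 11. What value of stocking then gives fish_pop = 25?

stocking = -8

With harvest_rate held at 6:
Substituting into the zooplankton equation gives zooplankton = 3*stocking + 18.
This gives algae = -6*stocking - 67.
temp_strat becomes 6*stocking + 63.
Substituting into the fish_pop equation gives fish_pop = 12*stocking + 121.
Solve 12*stocking + 121 = 25: stocking = (25 - 121) / 12 = -8.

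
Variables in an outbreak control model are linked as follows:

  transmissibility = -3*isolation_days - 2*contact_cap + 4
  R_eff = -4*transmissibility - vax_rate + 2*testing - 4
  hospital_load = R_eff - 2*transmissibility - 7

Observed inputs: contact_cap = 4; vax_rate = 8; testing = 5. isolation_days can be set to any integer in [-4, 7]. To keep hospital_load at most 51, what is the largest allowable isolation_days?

Substituting into the transmissibility equation gives transmissibility = -3*isolation_days - 4.
So R_eff = 12*isolation_days + 14.
Substituting into the hospital_load equation gives hospital_load = 18*isolation_days + 15.
Require 18*isolation_days + 15 ≤ 51, so isolation_days ≤ 2.
The largest integer in [-4, 7] satisfying this is 2.

isolation_days = 2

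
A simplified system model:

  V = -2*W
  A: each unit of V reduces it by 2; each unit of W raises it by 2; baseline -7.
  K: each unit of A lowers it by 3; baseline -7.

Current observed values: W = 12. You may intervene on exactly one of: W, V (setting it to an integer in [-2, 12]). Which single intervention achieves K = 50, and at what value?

set W = -2

Intervening on W: with other inputs at their observed values, K = -18*W + 14. Solving for 50 gives W = -2, within [-2, 12].
Intervening on V: K = 6*V - 58. Reaching 50 requires V = 18, outside [-2, 12].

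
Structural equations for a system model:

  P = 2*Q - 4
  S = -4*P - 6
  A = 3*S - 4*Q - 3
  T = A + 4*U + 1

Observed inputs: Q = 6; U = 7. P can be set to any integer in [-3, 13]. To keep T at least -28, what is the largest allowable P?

Intervening on P fixes its value directly, overriding its dependence on Q.
Substituting into the A equation gives A = -12*P - 45.
Substituting into the T equation gives T = -12*P - 16.
Require -12*P - 16 ≥ -28, so P ≤ 1.
The largest integer in [-3, 13] satisfying this is 1.

P = 1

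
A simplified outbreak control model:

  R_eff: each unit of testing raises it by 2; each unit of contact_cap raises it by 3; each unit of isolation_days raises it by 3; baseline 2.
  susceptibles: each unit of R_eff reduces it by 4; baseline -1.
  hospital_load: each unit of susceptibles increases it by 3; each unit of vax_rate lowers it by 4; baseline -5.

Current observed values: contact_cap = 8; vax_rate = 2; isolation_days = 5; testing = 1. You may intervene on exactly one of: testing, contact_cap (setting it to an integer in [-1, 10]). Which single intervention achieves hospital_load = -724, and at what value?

Intervening on testing: with other inputs at their observed values, hospital_load = -24*testing - 508. Solving for -724 gives testing = 9, within [-1, 10].
Intervening on contact_cap: hospital_load = -36*contact_cap - 244. Reaching -724 requires contact_cap = 40/3, not an integer.

set testing = 9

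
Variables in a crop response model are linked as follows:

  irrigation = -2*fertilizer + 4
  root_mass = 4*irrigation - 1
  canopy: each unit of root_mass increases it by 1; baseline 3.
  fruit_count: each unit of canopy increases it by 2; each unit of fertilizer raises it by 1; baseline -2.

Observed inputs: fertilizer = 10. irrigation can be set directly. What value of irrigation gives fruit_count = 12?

Intervening on irrigation fixes its value directly, overriding its dependence on fertilizer.
Substituting into the canopy equation gives canopy = 4*irrigation + 2.
Substituting into the fruit_count equation gives fruit_count = 8*irrigation + 12.
Solve 8*irrigation + 12 = 12: irrigation = (12 - 12) / 8 = 0.

irrigation = 0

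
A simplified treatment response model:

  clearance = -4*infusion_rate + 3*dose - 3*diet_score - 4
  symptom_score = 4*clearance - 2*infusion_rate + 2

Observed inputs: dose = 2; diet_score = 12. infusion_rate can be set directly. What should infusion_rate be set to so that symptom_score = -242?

infusion_rate = 6

Substituting into the clearance equation gives clearance = -4*infusion_rate - 34.
This gives symptom_score = -18*infusion_rate - 134.
Solve -18*infusion_rate - 134 = -242: infusion_rate = (-242 + 134) / -18 = 6.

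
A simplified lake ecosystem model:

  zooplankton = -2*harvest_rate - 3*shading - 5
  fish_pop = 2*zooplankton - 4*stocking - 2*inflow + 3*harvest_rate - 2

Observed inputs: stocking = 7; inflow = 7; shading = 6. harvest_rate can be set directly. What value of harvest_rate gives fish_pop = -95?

Substituting into the zooplankton equation gives zooplankton = -2*harvest_rate - 23.
fish_pop becomes -harvest_rate - 90.
Solve -harvest_rate - 90 = -95: harvest_rate = (-95 + 90) / -1 = 5.

harvest_rate = 5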